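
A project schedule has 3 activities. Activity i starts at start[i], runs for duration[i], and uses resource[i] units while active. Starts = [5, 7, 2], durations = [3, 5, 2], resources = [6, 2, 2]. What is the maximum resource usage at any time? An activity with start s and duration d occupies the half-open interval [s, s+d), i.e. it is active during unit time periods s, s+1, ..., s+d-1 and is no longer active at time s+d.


Each activity i is active on [start_i, start_i + duration_i).
Compute total resource usage per time slot:
  t=0: active resources = [], total = 0
  t=1: active resources = [], total = 0
  t=2: active resources = [2], total = 2
  t=3: active resources = [2], total = 2
  t=4: active resources = [], total = 0
  t=5: active resources = [6], total = 6
  t=6: active resources = [6], total = 6
  t=7: active resources = [6, 2], total = 8
  t=8: active resources = [2], total = 2
  t=9: active resources = [2], total = 2
  t=10: active resources = [2], total = 2
  t=11: active resources = [2], total = 2
Peak resource demand = 8

8


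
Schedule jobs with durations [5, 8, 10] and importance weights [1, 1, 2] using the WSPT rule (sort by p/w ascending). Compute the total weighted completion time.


Compute p/w ratios and sort ascending (WSPT): [(5, 1), (10, 2), (8, 1)]
Compute weighted completion times:
  Job (p=5,w=1): C=5, w*C=1*5=5
  Job (p=10,w=2): C=15, w*C=2*15=30
  Job (p=8,w=1): C=23, w*C=1*23=23
Total weighted completion time = 58

58


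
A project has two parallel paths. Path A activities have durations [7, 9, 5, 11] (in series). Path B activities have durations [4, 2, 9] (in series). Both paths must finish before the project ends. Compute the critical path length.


Path A total = 7 + 9 + 5 + 11 = 32
Path B total = 4 + 2 + 9 = 15
Critical path = longest path = max(32, 15) = 32

32


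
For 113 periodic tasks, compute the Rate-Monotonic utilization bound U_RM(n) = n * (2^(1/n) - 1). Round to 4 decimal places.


Compute 2^(1/113) = 1.0061528976
Subtract 1: 1.0061528976 - 1 = 0.0061528976
Multiply by n: 113 * 0.0061528976 = 0.6952774288
Round to 4 dp: 0.6953

0.6953


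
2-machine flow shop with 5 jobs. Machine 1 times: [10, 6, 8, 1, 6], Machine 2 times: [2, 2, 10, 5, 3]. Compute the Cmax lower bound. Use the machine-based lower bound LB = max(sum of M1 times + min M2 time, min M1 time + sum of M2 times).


LB1 = sum(M1 times) + min(M2 times) = 31 + 2 = 33
LB2 = min(M1 times) + sum(M2 times) = 1 + 22 = 23
Lower bound = max(LB1, LB2) = max(33, 23) = 33

33


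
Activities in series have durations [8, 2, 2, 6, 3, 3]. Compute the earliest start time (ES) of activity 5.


Activity 5 starts after activities 1 through 4 complete.
Predecessor durations: [8, 2, 2, 6]
ES = 8 + 2 + 2 + 6 = 18

18


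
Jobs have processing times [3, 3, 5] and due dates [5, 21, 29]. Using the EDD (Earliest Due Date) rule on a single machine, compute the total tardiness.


Sort by due date (EDD order): [(3, 5), (3, 21), (5, 29)]
Compute completion times and tardiness:
  Job 1: p=3, d=5, C=3, tardiness=max(0,3-5)=0
  Job 2: p=3, d=21, C=6, tardiness=max(0,6-21)=0
  Job 3: p=5, d=29, C=11, tardiness=max(0,11-29)=0
Total tardiness = 0

0


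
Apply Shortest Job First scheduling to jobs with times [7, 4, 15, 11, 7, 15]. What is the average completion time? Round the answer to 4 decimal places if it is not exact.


SJF order (ascending): [4, 7, 7, 11, 15, 15]
Completion times:
  Job 1: burst=4, C=4
  Job 2: burst=7, C=11
  Job 3: burst=7, C=18
  Job 4: burst=11, C=29
  Job 5: burst=15, C=44
  Job 6: burst=15, C=59
Average completion = 165/6 = 27.5

27.5


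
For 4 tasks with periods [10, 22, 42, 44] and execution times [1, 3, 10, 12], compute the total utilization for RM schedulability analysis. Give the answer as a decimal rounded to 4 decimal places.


Compute individual utilizations (exact fractions):
  Task 1: C/T = 1/10 (approx. 0.1)
  Task 2: C/T = 3/22 (approx. 0.1364)
  Task 3: C/T = 10/42 = 5/21 (approx. 0.2381)
  Task 4: C/T = 12/44 = 3/11 (approx. 0.2727)
Total utilization U = 1/10 + 3/22 + 5/21 + 3/11 = 863/1155
Rounded to 4 decimal places: U = 0.7472
RM (Liu & Layland) bound for 4 tasks = 0.756828; compare with U = 863/1155 (approx. 0.747186)
U <= bound, so schedulable by RM sufficient condition.

0.7472


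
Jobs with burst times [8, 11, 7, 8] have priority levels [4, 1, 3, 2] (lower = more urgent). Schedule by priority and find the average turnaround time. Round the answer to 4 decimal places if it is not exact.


Sort by priority (ascending = highest first):
Order: [(1, 11), (2, 8), (3, 7), (4, 8)]
Completion times:
  Priority 1, burst=11, C=11
  Priority 2, burst=8, C=19
  Priority 3, burst=7, C=26
  Priority 4, burst=8, C=34
Average turnaround = 90/4 = 22.5

22.5


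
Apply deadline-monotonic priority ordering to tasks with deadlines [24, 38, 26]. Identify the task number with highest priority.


Sort tasks by relative deadline (ascending):
  Task 1: deadline = 24
  Task 3: deadline = 26
  Task 2: deadline = 38
Priority order (highest first): [1, 3, 2]
Highest priority task = 1

1


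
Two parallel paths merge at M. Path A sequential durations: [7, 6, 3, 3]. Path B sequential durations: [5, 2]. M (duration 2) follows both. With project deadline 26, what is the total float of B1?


Forward pass: ES(B1) = sum of predecessors on chain B = 0
EF = ES + duration = 0 + 5 = 5
Backward pass: LF(M) = deadline = 26; LS(M) = 26 - 2 = 24
LF(B1) = LS(M) - sum(successors on chain B) = 24 - 2 = 22
LS = LF - duration = 22 - 5 = 17
Total float = LS - ES = 17 - 0 = 17

17


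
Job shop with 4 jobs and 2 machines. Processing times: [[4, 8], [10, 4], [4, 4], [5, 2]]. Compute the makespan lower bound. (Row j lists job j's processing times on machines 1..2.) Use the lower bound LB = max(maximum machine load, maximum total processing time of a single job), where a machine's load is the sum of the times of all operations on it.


Machine loads:
  Machine 1: 4 + 10 + 4 + 5 = 23
  Machine 2: 8 + 4 + 4 + 2 = 18
Max machine load = 23
Job totals:
  Job 1: 12
  Job 2: 14
  Job 3: 8
  Job 4: 7
Max job total = 14
Lower bound = max(23, 14) = 23

23


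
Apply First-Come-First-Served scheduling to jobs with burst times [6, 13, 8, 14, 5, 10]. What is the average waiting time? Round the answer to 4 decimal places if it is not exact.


FCFS order (as given): [6, 13, 8, 14, 5, 10]
Waiting times:
  Job 1: wait = 0
  Job 2: wait = 6
  Job 3: wait = 19
  Job 4: wait = 27
  Job 5: wait = 41
  Job 6: wait = 46
Sum of waiting times = 139
Average waiting time = 139/6 = 23.1667

23.1667


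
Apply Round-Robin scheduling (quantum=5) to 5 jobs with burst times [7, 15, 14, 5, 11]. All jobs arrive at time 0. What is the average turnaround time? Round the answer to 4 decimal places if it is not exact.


Time quantum = 5
Execution trace:
  J1 runs 5 units, time = 5
  J2 runs 5 units, time = 10
  J3 runs 5 units, time = 15
  J4 runs 5 units, time = 20
  J5 runs 5 units, time = 25
  J1 runs 2 units, time = 27
  J2 runs 5 units, time = 32
  J3 runs 5 units, time = 37
  J5 runs 5 units, time = 42
  J2 runs 5 units, time = 47
  J3 runs 4 units, time = 51
  J5 runs 1 units, time = 52
Finish times: [27, 47, 51, 20, 52]
Average turnaround = 197/5 = 39.4

39.4


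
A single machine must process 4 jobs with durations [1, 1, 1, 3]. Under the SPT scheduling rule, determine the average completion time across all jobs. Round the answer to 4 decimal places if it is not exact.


Sort jobs by processing time (SPT order): [1, 1, 1, 3]
Compute completion times sequentially:
  Job 1: processing = 1, completes at 1
  Job 2: processing = 1, completes at 2
  Job 3: processing = 1, completes at 3
  Job 4: processing = 3, completes at 6
Sum of completion times = 12
Average completion time = 12/4 = 3.0

3.0


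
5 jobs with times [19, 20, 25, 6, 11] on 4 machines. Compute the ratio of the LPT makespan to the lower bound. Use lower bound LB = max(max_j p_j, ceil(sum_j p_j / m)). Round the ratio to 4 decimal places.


LPT order: [25, 20, 19, 11, 6]
Machine loads after assignment: [25, 20, 19, 17]
LPT makespan = 25
Lower bound = max(max_job, ceil(total/4)) = max(25, 21) = 25
Ratio = 25 / 25 = 1.0

1.0


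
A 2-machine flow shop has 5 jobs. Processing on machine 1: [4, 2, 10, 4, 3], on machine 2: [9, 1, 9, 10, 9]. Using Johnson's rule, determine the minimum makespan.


Apply Johnson's rule:
  Group 1 (a <= b): [(5, 3, 9), (1, 4, 9), (4, 4, 10)]
  Group 2 (a > b): [(3, 10, 9), (2, 2, 1)]
Optimal job order: [5, 1, 4, 3, 2]
Schedule:
  Job 5: M1 done at 3, M2 done at 12
  Job 1: M1 done at 7, M2 done at 21
  Job 4: M1 done at 11, M2 done at 31
  Job 3: M1 done at 21, M2 done at 40
  Job 2: M1 done at 23, M2 done at 41
Makespan = 41

41


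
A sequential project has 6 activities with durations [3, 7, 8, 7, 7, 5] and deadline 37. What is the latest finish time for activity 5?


LF(activity 5) = deadline - sum of successor durations
Successors: activities 6 through 6 with durations [5]
Sum of successor durations = 5
LF = 37 - 5 = 32

32


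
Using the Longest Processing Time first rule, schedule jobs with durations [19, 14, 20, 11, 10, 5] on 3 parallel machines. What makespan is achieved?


Sort jobs in decreasing order (LPT): [20, 19, 14, 11, 10, 5]
Assign each job to the least loaded machine:
  Machine 1: jobs [20, 5], load = 25
  Machine 2: jobs [19, 10], load = 29
  Machine 3: jobs [14, 11], load = 25
Makespan = max load = 29

29


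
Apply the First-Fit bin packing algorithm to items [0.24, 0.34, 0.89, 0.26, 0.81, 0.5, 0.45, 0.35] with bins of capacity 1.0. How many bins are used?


Place items sequentially using First-Fit:
  Item 0.24 -> new Bin 1
  Item 0.34 -> Bin 1 (now 0.58)
  Item 0.89 -> new Bin 2
  Item 0.26 -> Bin 1 (now 0.84)
  Item 0.81 -> new Bin 3
  Item 0.5 -> new Bin 4
  Item 0.45 -> Bin 4 (now 0.95)
  Item 0.35 -> new Bin 5
Total bins used = 5

5


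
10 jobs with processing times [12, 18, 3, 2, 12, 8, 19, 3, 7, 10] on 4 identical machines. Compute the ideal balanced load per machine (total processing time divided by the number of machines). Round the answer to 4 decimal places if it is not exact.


Total processing time = 12 + 18 + 3 + 2 + 12 + 8 + 19 + 3 + 7 + 10 = 94
Number of machines = 4
Ideal balanced load = 94 / 4 = 23.5

23.5


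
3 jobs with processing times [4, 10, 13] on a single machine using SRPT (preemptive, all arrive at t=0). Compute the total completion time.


Since all jobs arrive at t=0, SRPT equals SPT ordering.
SPT order: [4, 10, 13]
Completion times:
  Job 1: p=4, C=4
  Job 2: p=10, C=14
  Job 3: p=13, C=27
Total completion time = 4 + 14 + 27 = 45

45


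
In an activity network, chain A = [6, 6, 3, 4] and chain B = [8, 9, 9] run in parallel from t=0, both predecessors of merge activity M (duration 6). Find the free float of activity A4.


ES(A4) = sum of predecessors on chain A = 15
EF(A4) = ES + duration = 15 + 4 = 19
Successor of A4 is M. ES(M) = max(sum(A), sum(B)) = max(19, 26) = 26
Free float = ES(successor) - EF(current) = 26 - 19 = 7

7


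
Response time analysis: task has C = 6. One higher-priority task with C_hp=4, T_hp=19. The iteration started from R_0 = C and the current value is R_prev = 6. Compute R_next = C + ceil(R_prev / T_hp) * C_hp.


R_next = C + ceil(R_prev / T_hp) * C_hp
ceil(6 / 19) = ceil(0.3158) = 1
Interference = 1 * 4 = 4
R_next = 6 + 4 = 10

10


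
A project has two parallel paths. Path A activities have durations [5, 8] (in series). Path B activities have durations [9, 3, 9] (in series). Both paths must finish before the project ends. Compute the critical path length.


Path A total = 5 + 8 = 13
Path B total = 9 + 3 + 9 = 21
Critical path = longest path = max(13, 21) = 21

21


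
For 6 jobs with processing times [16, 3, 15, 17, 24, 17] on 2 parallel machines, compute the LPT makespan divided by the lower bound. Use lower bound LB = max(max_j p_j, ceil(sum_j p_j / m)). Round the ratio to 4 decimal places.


LPT order: [24, 17, 17, 16, 15, 3]
Machine loads after assignment: [43, 49]
LPT makespan = 49
Lower bound = max(max_job, ceil(total/2)) = max(24, 46) = 46
Ratio = 49 / 46 = 1.0652

1.0652


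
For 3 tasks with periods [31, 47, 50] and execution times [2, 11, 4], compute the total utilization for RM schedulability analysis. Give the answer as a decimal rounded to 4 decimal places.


Compute individual utilizations (exact fractions):
  Task 1: C/T = 2/31 (approx. 0.0645)
  Task 2: C/T = 11/47 (approx. 0.234)
  Task 3: C/T = 4/50 = 2/25 (approx. 0.08)
Total utilization U = 2/31 + 11/47 + 2/25 = 13789/36425
Rounded to 4 decimal places: U = 0.3786
RM (Liu & Layland) bound for 3 tasks = 0.779763; compare with U = 13789/36425 (approx. 0.378559)
U <= bound, so schedulable by RM sufficient condition.

0.3786


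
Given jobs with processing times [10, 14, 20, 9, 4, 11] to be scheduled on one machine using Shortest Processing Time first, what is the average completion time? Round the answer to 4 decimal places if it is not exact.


Sort jobs by processing time (SPT order): [4, 9, 10, 11, 14, 20]
Compute completion times sequentially:
  Job 1: processing = 4, completes at 4
  Job 2: processing = 9, completes at 13
  Job 3: processing = 10, completes at 23
  Job 4: processing = 11, completes at 34
  Job 5: processing = 14, completes at 48
  Job 6: processing = 20, completes at 68
Sum of completion times = 190
Average completion time = 190/6 = 31.6667

31.6667


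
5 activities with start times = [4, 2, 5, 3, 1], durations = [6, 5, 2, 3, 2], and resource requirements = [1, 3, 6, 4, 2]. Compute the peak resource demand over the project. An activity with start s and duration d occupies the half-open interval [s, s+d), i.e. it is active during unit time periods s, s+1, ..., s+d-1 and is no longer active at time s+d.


Each activity i is active on [start_i, start_i + duration_i).
Compute total resource usage per time slot:
  t=0: active resources = [], total = 0
  t=1: active resources = [2], total = 2
  t=2: active resources = [3, 2], total = 5
  t=3: active resources = [3, 4], total = 7
  t=4: active resources = [1, 3, 4], total = 8
  t=5: active resources = [1, 3, 6, 4], total = 14
  t=6: active resources = [1, 3, 6], total = 10
  t=7: active resources = [1], total = 1
  t=8: active resources = [1], total = 1
  t=9: active resources = [1], total = 1
Peak resource demand = 14

14


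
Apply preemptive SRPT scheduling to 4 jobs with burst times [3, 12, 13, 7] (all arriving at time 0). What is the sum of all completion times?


Since all jobs arrive at t=0, SRPT equals SPT ordering.
SPT order: [3, 7, 12, 13]
Completion times:
  Job 1: p=3, C=3
  Job 2: p=7, C=10
  Job 3: p=12, C=22
  Job 4: p=13, C=35
Total completion time = 3 + 10 + 22 + 35 = 70

70


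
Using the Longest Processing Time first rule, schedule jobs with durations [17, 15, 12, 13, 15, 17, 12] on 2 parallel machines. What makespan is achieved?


Sort jobs in decreasing order (LPT): [17, 17, 15, 15, 13, 12, 12]
Assign each job to the least loaded machine:
  Machine 1: jobs [17, 15, 13], load = 45
  Machine 2: jobs [17, 15, 12, 12], load = 56
Makespan = max load = 56

56


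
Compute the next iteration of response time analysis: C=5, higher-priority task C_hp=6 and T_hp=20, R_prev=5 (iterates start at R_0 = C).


R_next = C + ceil(R_prev / T_hp) * C_hp
ceil(5 / 20) = ceil(0.25) = 1
Interference = 1 * 6 = 6
R_next = 5 + 6 = 11

11


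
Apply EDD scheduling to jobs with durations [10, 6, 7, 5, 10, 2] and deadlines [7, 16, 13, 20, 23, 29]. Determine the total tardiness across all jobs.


Sort by due date (EDD order): [(10, 7), (7, 13), (6, 16), (5, 20), (10, 23), (2, 29)]
Compute completion times and tardiness:
  Job 1: p=10, d=7, C=10, tardiness=max(0,10-7)=3
  Job 2: p=7, d=13, C=17, tardiness=max(0,17-13)=4
  Job 3: p=6, d=16, C=23, tardiness=max(0,23-16)=7
  Job 4: p=5, d=20, C=28, tardiness=max(0,28-20)=8
  Job 5: p=10, d=23, C=38, tardiness=max(0,38-23)=15
  Job 6: p=2, d=29, C=40, tardiness=max(0,40-29)=11
Total tardiness = 48

48


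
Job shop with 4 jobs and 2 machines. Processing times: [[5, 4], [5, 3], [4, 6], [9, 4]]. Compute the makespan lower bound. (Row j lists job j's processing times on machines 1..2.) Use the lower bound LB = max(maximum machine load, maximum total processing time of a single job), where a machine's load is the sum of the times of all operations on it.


Machine loads:
  Machine 1: 5 + 5 + 4 + 9 = 23
  Machine 2: 4 + 3 + 6 + 4 = 17
Max machine load = 23
Job totals:
  Job 1: 9
  Job 2: 8
  Job 3: 10
  Job 4: 13
Max job total = 13
Lower bound = max(23, 13) = 23

23


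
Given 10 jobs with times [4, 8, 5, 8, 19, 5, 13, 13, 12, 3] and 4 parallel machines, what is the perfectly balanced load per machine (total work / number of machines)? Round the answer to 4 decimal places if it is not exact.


Total processing time = 4 + 8 + 5 + 8 + 19 + 5 + 13 + 13 + 12 + 3 = 90
Number of machines = 4
Ideal balanced load = 90 / 4 = 22.5

22.5


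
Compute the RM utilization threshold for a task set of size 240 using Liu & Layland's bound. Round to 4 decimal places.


Compute 2^(1/240) = 1.0028922879
Subtract 1: 1.0028922879 - 1 = 0.0028922879
Multiply by n: 240 * 0.0028922879 = 0.6941490960
Round to 4 dp: 0.6941

0.6941


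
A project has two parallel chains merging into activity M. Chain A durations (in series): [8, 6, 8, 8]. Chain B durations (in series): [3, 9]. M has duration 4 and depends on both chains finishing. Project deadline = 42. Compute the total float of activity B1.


Forward pass: ES(B1) = sum of predecessors on chain B = 0
EF = ES + duration = 0 + 3 = 3
Backward pass: LF(M) = deadline = 42; LS(M) = 42 - 4 = 38
LF(B1) = LS(M) - sum(successors on chain B) = 38 - 9 = 29
LS = LF - duration = 29 - 3 = 26
Total float = LS - ES = 26 - 0 = 26

26


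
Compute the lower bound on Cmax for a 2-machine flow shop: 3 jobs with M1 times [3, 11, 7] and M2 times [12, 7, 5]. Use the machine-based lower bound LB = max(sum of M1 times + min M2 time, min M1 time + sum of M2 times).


LB1 = sum(M1 times) + min(M2 times) = 21 + 5 = 26
LB2 = min(M1 times) + sum(M2 times) = 3 + 24 = 27
Lower bound = max(LB1, LB2) = max(26, 27) = 27

27


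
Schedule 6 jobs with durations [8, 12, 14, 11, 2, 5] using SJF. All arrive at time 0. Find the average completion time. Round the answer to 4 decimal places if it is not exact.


SJF order (ascending): [2, 5, 8, 11, 12, 14]
Completion times:
  Job 1: burst=2, C=2
  Job 2: burst=5, C=7
  Job 3: burst=8, C=15
  Job 4: burst=11, C=26
  Job 5: burst=12, C=38
  Job 6: burst=14, C=52
Average completion = 140/6 = 23.3333

23.3333


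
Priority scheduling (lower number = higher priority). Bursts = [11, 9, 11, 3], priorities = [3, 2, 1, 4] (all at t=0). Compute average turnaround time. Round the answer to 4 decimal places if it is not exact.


Sort by priority (ascending = highest first):
Order: [(1, 11), (2, 9), (3, 11), (4, 3)]
Completion times:
  Priority 1, burst=11, C=11
  Priority 2, burst=9, C=20
  Priority 3, burst=11, C=31
  Priority 4, burst=3, C=34
Average turnaround = 96/4 = 24.0

24.0


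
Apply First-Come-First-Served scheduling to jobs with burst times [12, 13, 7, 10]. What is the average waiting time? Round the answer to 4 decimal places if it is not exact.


FCFS order (as given): [12, 13, 7, 10]
Waiting times:
  Job 1: wait = 0
  Job 2: wait = 12
  Job 3: wait = 25
  Job 4: wait = 32
Sum of waiting times = 69
Average waiting time = 69/4 = 17.25

17.25


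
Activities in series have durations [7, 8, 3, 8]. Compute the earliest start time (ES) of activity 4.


Activity 4 starts after activities 1 through 3 complete.
Predecessor durations: [7, 8, 3]
ES = 7 + 8 + 3 = 18

18


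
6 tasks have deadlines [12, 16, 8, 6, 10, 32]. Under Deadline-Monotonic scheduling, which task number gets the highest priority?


Sort tasks by relative deadline (ascending):
  Task 4: deadline = 6
  Task 3: deadline = 8
  Task 5: deadline = 10
  Task 1: deadline = 12
  Task 2: deadline = 16
  Task 6: deadline = 32
Priority order (highest first): [4, 3, 5, 1, 2, 6]
Highest priority task = 4

4


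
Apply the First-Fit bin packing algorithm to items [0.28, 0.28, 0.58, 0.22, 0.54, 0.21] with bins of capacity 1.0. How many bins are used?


Place items sequentially using First-Fit:
  Item 0.28 -> new Bin 1
  Item 0.28 -> Bin 1 (now 0.56)
  Item 0.58 -> new Bin 2
  Item 0.22 -> Bin 1 (now 0.78)
  Item 0.54 -> new Bin 3
  Item 0.21 -> Bin 1 (now 0.99)
Total bins used = 3

3


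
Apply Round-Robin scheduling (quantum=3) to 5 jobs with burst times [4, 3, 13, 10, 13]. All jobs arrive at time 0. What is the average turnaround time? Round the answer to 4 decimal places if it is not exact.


Time quantum = 3
Execution trace:
  J1 runs 3 units, time = 3
  J2 runs 3 units, time = 6
  J3 runs 3 units, time = 9
  J4 runs 3 units, time = 12
  J5 runs 3 units, time = 15
  J1 runs 1 units, time = 16
  J3 runs 3 units, time = 19
  J4 runs 3 units, time = 22
  J5 runs 3 units, time = 25
  J3 runs 3 units, time = 28
  J4 runs 3 units, time = 31
  J5 runs 3 units, time = 34
  J3 runs 3 units, time = 37
  J4 runs 1 units, time = 38
  J5 runs 3 units, time = 41
  J3 runs 1 units, time = 42
  J5 runs 1 units, time = 43
Finish times: [16, 6, 42, 38, 43]
Average turnaround = 145/5 = 29.0

29.0


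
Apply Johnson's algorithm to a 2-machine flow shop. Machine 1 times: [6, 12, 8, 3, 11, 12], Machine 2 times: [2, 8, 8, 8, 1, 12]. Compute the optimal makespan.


Apply Johnson's rule:
  Group 1 (a <= b): [(4, 3, 8), (3, 8, 8), (6, 12, 12)]
  Group 2 (a > b): [(2, 12, 8), (1, 6, 2), (5, 11, 1)]
Optimal job order: [4, 3, 6, 2, 1, 5]
Schedule:
  Job 4: M1 done at 3, M2 done at 11
  Job 3: M1 done at 11, M2 done at 19
  Job 6: M1 done at 23, M2 done at 35
  Job 2: M1 done at 35, M2 done at 43
  Job 1: M1 done at 41, M2 done at 45
  Job 5: M1 done at 52, M2 done at 53
Makespan = 53

53


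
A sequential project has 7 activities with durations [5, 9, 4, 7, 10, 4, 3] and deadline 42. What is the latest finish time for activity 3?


LF(activity 3) = deadline - sum of successor durations
Successors: activities 4 through 7 with durations [7, 10, 4, 3]
Sum of successor durations = 24
LF = 42 - 24 = 18

18


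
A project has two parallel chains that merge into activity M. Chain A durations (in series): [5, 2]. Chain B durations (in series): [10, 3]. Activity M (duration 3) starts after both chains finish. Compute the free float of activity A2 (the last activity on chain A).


ES(A2) = sum of predecessors on chain A = 5
EF(A2) = ES + duration = 5 + 2 = 7
Successor of A2 is M. ES(M) = max(sum(A), sum(B)) = max(7, 13) = 13
Free float = ES(successor) - EF(current) = 13 - 7 = 6

6


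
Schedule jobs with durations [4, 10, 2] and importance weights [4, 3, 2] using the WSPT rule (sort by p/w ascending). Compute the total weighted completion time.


Compute p/w ratios and sort ascending (WSPT): [(4, 4), (2, 2), (10, 3)]
Compute weighted completion times:
  Job (p=4,w=4): C=4, w*C=4*4=16
  Job (p=2,w=2): C=6, w*C=2*6=12
  Job (p=10,w=3): C=16, w*C=3*16=48
Total weighted completion time = 76

76


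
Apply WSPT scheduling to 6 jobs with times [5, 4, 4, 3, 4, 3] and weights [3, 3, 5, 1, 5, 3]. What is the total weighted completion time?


Compute p/w ratios and sort ascending (WSPT): [(4, 5), (4, 5), (3, 3), (4, 3), (5, 3), (3, 1)]
Compute weighted completion times:
  Job (p=4,w=5): C=4, w*C=5*4=20
  Job (p=4,w=5): C=8, w*C=5*8=40
  Job (p=3,w=3): C=11, w*C=3*11=33
  Job (p=4,w=3): C=15, w*C=3*15=45
  Job (p=5,w=3): C=20, w*C=3*20=60
  Job (p=3,w=1): C=23, w*C=1*23=23
Total weighted completion time = 221

221


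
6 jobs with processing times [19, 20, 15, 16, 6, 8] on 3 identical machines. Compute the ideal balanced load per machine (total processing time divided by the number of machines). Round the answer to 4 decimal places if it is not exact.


Total processing time = 19 + 20 + 15 + 16 + 6 + 8 = 84
Number of machines = 3
Ideal balanced load = 84 / 3 = 28.0

28.0


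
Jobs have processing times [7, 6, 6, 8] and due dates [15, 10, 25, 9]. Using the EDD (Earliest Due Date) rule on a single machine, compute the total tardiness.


Sort by due date (EDD order): [(8, 9), (6, 10), (7, 15), (6, 25)]
Compute completion times and tardiness:
  Job 1: p=8, d=9, C=8, tardiness=max(0,8-9)=0
  Job 2: p=6, d=10, C=14, tardiness=max(0,14-10)=4
  Job 3: p=7, d=15, C=21, tardiness=max(0,21-15)=6
  Job 4: p=6, d=25, C=27, tardiness=max(0,27-25)=2
Total tardiness = 12

12


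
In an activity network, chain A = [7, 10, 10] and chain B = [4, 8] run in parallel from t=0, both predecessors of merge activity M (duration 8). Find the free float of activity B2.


ES(B2) = sum of predecessors on chain B = 4
EF(B2) = ES + duration = 4 + 8 = 12
Successor of B2 is M. ES(M) = max(sum(A), sum(B)) = max(27, 12) = 27
Free float = ES(successor) - EF(current) = 27 - 12 = 15

15


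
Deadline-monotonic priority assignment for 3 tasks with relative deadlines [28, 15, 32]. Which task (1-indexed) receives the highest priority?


Sort tasks by relative deadline (ascending):
  Task 2: deadline = 15
  Task 1: deadline = 28
  Task 3: deadline = 32
Priority order (highest first): [2, 1, 3]
Highest priority task = 2

2


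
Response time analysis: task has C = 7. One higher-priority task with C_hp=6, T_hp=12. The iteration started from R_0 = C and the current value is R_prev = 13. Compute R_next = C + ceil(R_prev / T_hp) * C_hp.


R_next = C + ceil(R_prev / T_hp) * C_hp
ceil(13 / 12) = ceil(1.0833) = 2
Interference = 2 * 6 = 12
R_next = 7 + 12 = 19

19


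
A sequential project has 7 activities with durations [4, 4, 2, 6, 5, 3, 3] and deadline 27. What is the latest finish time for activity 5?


LF(activity 5) = deadline - sum of successor durations
Successors: activities 6 through 7 with durations [3, 3]
Sum of successor durations = 6
LF = 27 - 6 = 21

21


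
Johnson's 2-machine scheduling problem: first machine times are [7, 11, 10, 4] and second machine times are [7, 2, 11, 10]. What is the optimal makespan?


Apply Johnson's rule:
  Group 1 (a <= b): [(4, 4, 10), (1, 7, 7), (3, 10, 11)]
  Group 2 (a > b): [(2, 11, 2)]
Optimal job order: [4, 1, 3, 2]
Schedule:
  Job 4: M1 done at 4, M2 done at 14
  Job 1: M1 done at 11, M2 done at 21
  Job 3: M1 done at 21, M2 done at 32
  Job 2: M1 done at 32, M2 done at 34
Makespan = 34

34


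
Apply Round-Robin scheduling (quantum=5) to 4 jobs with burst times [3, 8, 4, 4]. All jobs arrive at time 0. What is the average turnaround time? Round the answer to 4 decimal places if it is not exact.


Time quantum = 5
Execution trace:
  J1 runs 3 units, time = 3
  J2 runs 5 units, time = 8
  J3 runs 4 units, time = 12
  J4 runs 4 units, time = 16
  J2 runs 3 units, time = 19
Finish times: [3, 19, 12, 16]
Average turnaround = 50/4 = 12.5

12.5


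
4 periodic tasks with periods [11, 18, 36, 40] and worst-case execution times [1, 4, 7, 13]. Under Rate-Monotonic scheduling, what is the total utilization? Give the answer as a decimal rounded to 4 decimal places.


Compute individual utilizations (exact fractions):
  Task 1: C/T = 1/11 (approx. 0.0909)
  Task 2: C/T = 4/18 = 2/9 (approx. 0.2222)
  Task 3: C/T = 7/36 (approx. 0.1944)
  Task 4: C/T = 13/40 (approx. 0.325)
Total utilization U = 1/11 + 2/9 + 7/36 + 13/40 = 1099/1320
Rounded to 4 decimal places: U = 0.8326
RM (Liu & Layland) bound for 4 tasks = 0.756828; compare with U = 1099/1320 (approx. 0.832576)
bound < U <= 1, so the RM sufficient condition is not met (inconclusive; an exact test such as response-time analysis is needed).

0.8326


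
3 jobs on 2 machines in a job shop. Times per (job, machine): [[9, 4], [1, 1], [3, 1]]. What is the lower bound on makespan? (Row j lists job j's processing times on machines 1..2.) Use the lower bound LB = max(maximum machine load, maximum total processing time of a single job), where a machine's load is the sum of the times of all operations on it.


Machine loads:
  Machine 1: 9 + 1 + 3 = 13
  Machine 2: 4 + 1 + 1 = 6
Max machine load = 13
Job totals:
  Job 1: 13
  Job 2: 2
  Job 3: 4
Max job total = 13
Lower bound = max(13, 13) = 13

13


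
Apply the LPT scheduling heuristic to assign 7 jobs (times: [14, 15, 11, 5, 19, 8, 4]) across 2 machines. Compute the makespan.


Sort jobs in decreasing order (LPT): [19, 15, 14, 11, 8, 5, 4]
Assign each job to the least loaded machine:
  Machine 1: jobs [19, 11, 5, 4], load = 39
  Machine 2: jobs [15, 14, 8], load = 37
Makespan = max load = 39

39


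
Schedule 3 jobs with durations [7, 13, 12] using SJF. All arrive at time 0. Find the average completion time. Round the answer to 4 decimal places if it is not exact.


SJF order (ascending): [7, 12, 13]
Completion times:
  Job 1: burst=7, C=7
  Job 2: burst=12, C=19
  Job 3: burst=13, C=32
Average completion = 58/3 = 19.3333

19.3333


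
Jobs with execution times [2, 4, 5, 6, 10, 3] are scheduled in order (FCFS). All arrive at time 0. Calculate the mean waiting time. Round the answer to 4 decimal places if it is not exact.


FCFS order (as given): [2, 4, 5, 6, 10, 3]
Waiting times:
  Job 1: wait = 0
  Job 2: wait = 2
  Job 3: wait = 6
  Job 4: wait = 11
  Job 5: wait = 17
  Job 6: wait = 27
Sum of waiting times = 63
Average waiting time = 63/6 = 10.5

10.5


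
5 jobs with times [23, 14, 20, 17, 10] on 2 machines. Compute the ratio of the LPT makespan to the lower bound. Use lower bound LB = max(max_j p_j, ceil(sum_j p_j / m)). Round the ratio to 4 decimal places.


LPT order: [23, 20, 17, 14, 10]
Machine loads after assignment: [47, 37]
LPT makespan = 47
Lower bound = max(max_job, ceil(total/2)) = max(23, 42) = 42
Ratio = 47 / 42 = 1.119

1.119


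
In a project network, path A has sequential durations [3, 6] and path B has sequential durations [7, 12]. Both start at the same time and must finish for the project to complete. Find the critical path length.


Path A total = 3 + 6 = 9
Path B total = 7 + 12 = 19
Critical path = longest path = max(9, 19) = 19

19


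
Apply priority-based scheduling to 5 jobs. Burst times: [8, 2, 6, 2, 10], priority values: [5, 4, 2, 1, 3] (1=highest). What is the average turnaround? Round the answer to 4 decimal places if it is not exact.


Sort by priority (ascending = highest first):
Order: [(1, 2), (2, 6), (3, 10), (4, 2), (5, 8)]
Completion times:
  Priority 1, burst=2, C=2
  Priority 2, burst=6, C=8
  Priority 3, burst=10, C=18
  Priority 4, burst=2, C=20
  Priority 5, burst=8, C=28
Average turnaround = 76/5 = 15.2

15.2


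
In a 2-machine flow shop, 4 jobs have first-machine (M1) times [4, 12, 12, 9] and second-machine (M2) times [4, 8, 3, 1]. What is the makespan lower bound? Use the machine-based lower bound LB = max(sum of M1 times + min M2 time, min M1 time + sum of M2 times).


LB1 = sum(M1 times) + min(M2 times) = 37 + 1 = 38
LB2 = min(M1 times) + sum(M2 times) = 4 + 16 = 20
Lower bound = max(LB1, LB2) = max(38, 20) = 38

38


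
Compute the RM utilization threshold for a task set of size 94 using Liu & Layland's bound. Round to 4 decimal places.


Compute 2^(1/94) = 1.0074011604
Subtract 1: 1.0074011604 - 1 = 0.0074011604
Multiply by n: 94 * 0.0074011604 = 0.6957090776
Round to 4 dp: 0.6957

0.6957


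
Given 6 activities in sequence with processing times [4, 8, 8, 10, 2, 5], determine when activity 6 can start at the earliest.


Activity 6 starts after activities 1 through 5 complete.
Predecessor durations: [4, 8, 8, 10, 2]
ES = 4 + 8 + 8 + 10 + 2 = 32

32


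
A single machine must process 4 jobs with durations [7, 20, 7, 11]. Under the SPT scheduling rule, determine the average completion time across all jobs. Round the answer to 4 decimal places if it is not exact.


Sort jobs by processing time (SPT order): [7, 7, 11, 20]
Compute completion times sequentially:
  Job 1: processing = 7, completes at 7
  Job 2: processing = 7, completes at 14
  Job 3: processing = 11, completes at 25
  Job 4: processing = 20, completes at 45
Sum of completion times = 91
Average completion time = 91/4 = 22.75

22.75


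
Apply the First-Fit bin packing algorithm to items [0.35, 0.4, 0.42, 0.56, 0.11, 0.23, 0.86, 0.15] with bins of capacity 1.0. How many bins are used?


Place items sequentially using First-Fit:
  Item 0.35 -> new Bin 1
  Item 0.4 -> Bin 1 (now 0.75)
  Item 0.42 -> new Bin 2
  Item 0.56 -> Bin 2 (now 0.98)
  Item 0.11 -> Bin 1 (now 0.86)
  Item 0.23 -> new Bin 3
  Item 0.86 -> new Bin 4
  Item 0.15 -> Bin 3 (now 0.38)
Total bins used = 4

4


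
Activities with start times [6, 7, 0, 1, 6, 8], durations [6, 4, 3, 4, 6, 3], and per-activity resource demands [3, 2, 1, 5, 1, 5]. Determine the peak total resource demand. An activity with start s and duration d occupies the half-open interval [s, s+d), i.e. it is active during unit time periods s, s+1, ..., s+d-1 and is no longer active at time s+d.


Each activity i is active on [start_i, start_i + duration_i).
Compute total resource usage per time slot:
  t=0: active resources = [1], total = 1
  t=1: active resources = [1, 5], total = 6
  t=2: active resources = [1, 5], total = 6
  t=3: active resources = [5], total = 5
  t=4: active resources = [5], total = 5
  t=5: active resources = [], total = 0
  t=6: active resources = [3, 1], total = 4
  t=7: active resources = [3, 2, 1], total = 6
  t=8: active resources = [3, 2, 1, 5], total = 11
  t=9: active resources = [3, 2, 1, 5], total = 11
  t=10: active resources = [3, 2, 1, 5], total = 11
  t=11: active resources = [3, 1], total = 4
Peak resource demand = 11

11


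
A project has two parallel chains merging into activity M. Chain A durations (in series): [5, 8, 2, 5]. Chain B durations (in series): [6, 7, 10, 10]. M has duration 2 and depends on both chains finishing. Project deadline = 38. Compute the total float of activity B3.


Forward pass: ES(B3) = sum of predecessors on chain B = 13
EF = ES + duration = 13 + 10 = 23
Backward pass: LF(M) = deadline = 38; LS(M) = 38 - 2 = 36
LF(B3) = LS(M) - sum(successors on chain B) = 36 - 10 = 26
LS = LF - duration = 26 - 10 = 16
Total float = LS - ES = 16 - 13 = 3

3


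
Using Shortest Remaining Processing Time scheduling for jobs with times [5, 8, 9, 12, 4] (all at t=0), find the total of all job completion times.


Since all jobs arrive at t=0, SRPT equals SPT ordering.
SPT order: [4, 5, 8, 9, 12]
Completion times:
  Job 1: p=4, C=4
  Job 2: p=5, C=9
  Job 3: p=8, C=17
  Job 4: p=9, C=26
  Job 5: p=12, C=38
Total completion time = 4 + 9 + 17 + 26 + 38 = 94

94


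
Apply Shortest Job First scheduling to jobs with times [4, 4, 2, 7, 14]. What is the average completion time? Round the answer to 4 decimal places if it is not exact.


SJF order (ascending): [2, 4, 4, 7, 14]
Completion times:
  Job 1: burst=2, C=2
  Job 2: burst=4, C=6
  Job 3: burst=4, C=10
  Job 4: burst=7, C=17
  Job 5: burst=14, C=31
Average completion = 66/5 = 13.2

13.2


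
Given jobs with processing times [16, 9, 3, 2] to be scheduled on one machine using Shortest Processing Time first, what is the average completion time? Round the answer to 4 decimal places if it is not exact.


Sort jobs by processing time (SPT order): [2, 3, 9, 16]
Compute completion times sequentially:
  Job 1: processing = 2, completes at 2
  Job 2: processing = 3, completes at 5
  Job 3: processing = 9, completes at 14
  Job 4: processing = 16, completes at 30
Sum of completion times = 51
Average completion time = 51/4 = 12.75

12.75


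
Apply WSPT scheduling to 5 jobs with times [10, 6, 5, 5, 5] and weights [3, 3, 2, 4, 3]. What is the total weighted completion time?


Compute p/w ratios and sort ascending (WSPT): [(5, 4), (5, 3), (6, 3), (5, 2), (10, 3)]
Compute weighted completion times:
  Job (p=5,w=4): C=5, w*C=4*5=20
  Job (p=5,w=3): C=10, w*C=3*10=30
  Job (p=6,w=3): C=16, w*C=3*16=48
  Job (p=5,w=2): C=21, w*C=2*21=42
  Job (p=10,w=3): C=31, w*C=3*31=93
Total weighted completion time = 233

233


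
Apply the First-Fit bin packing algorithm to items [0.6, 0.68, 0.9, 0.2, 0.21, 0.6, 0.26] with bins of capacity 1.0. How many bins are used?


Place items sequentially using First-Fit:
  Item 0.6 -> new Bin 1
  Item 0.68 -> new Bin 2
  Item 0.9 -> new Bin 3
  Item 0.2 -> Bin 1 (now 0.8)
  Item 0.21 -> Bin 2 (now 0.89)
  Item 0.6 -> new Bin 4
  Item 0.26 -> Bin 4 (now 0.86)
Total bins used = 4

4


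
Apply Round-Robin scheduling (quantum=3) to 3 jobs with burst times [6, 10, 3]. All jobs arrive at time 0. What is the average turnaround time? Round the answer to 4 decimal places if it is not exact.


Time quantum = 3
Execution trace:
  J1 runs 3 units, time = 3
  J2 runs 3 units, time = 6
  J3 runs 3 units, time = 9
  J1 runs 3 units, time = 12
  J2 runs 3 units, time = 15
  J2 runs 3 units, time = 18
  J2 runs 1 units, time = 19
Finish times: [12, 19, 9]
Average turnaround = 40/3 = 13.3333

13.3333


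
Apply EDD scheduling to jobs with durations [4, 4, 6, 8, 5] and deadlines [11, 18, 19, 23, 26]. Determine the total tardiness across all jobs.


Sort by due date (EDD order): [(4, 11), (4, 18), (6, 19), (8, 23), (5, 26)]
Compute completion times and tardiness:
  Job 1: p=4, d=11, C=4, tardiness=max(0,4-11)=0
  Job 2: p=4, d=18, C=8, tardiness=max(0,8-18)=0
  Job 3: p=6, d=19, C=14, tardiness=max(0,14-19)=0
  Job 4: p=8, d=23, C=22, tardiness=max(0,22-23)=0
  Job 5: p=5, d=26, C=27, tardiness=max(0,27-26)=1
Total tardiness = 1

1


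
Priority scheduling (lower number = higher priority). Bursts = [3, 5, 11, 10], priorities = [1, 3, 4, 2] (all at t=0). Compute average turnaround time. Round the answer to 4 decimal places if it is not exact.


Sort by priority (ascending = highest first):
Order: [(1, 3), (2, 10), (3, 5), (4, 11)]
Completion times:
  Priority 1, burst=3, C=3
  Priority 2, burst=10, C=13
  Priority 3, burst=5, C=18
  Priority 4, burst=11, C=29
Average turnaround = 63/4 = 15.75

15.75


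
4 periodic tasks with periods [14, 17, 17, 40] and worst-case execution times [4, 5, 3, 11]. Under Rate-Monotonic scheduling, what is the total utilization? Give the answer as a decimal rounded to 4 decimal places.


Compute individual utilizations (exact fractions):
  Task 1: C/T = 4/14 = 2/7 (approx. 0.2857)
  Task 2: C/T = 5/17 (approx. 0.2941)
  Task 3: C/T = 3/17 (approx. 0.1765)
  Task 4: C/T = 11/40 (approx. 0.275)
Total utilization U = 2/7 + 5/17 + 3/17 + 11/40 = 4909/4760
Rounded to 4 decimal places: U = 1.0313
RM (Liu & Layland) bound for 4 tasks = 0.756828; compare with U = 4909/4760 (approx. 1.031303)
U > 1, so the task set is not schedulable (processor overloaded).

1.0313


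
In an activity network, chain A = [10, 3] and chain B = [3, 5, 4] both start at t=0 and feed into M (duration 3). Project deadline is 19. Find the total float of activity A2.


Forward pass: ES(A2) = sum of predecessors on chain A = 10
EF = ES + duration = 10 + 3 = 13
Backward pass: LF(M) = deadline = 19; LS(M) = 19 - 3 = 16
LF(A2) = LS(M) - sum(successors on chain A) = 16 - 0 = 16
LS = LF - duration = 16 - 3 = 13
Total float = LS - ES = 13 - 10 = 3

3


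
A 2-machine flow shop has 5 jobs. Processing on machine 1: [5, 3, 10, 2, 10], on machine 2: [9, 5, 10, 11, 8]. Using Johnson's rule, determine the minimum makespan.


Apply Johnson's rule:
  Group 1 (a <= b): [(4, 2, 11), (2, 3, 5), (1, 5, 9), (3, 10, 10)]
  Group 2 (a > b): [(5, 10, 8)]
Optimal job order: [4, 2, 1, 3, 5]
Schedule:
  Job 4: M1 done at 2, M2 done at 13
  Job 2: M1 done at 5, M2 done at 18
  Job 1: M1 done at 10, M2 done at 27
  Job 3: M1 done at 20, M2 done at 37
  Job 5: M1 done at 30, M2 done at 45
Makespan = 45

45


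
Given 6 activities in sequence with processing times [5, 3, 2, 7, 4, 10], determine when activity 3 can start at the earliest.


Activity 3 starts after activities 1 through 2 complete.
Predecessor durations: [5, 3]
ES = 5 + 3 = 8

8


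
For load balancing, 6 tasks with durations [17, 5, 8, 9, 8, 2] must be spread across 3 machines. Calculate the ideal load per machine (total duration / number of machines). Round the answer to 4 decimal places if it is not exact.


Total processing time = 17 + 5 + 8 + 9 + 8 + 2 = 49
Number of machines = 3
Ideal balanced load = 49 / 3 = 16.3333

16.3333
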